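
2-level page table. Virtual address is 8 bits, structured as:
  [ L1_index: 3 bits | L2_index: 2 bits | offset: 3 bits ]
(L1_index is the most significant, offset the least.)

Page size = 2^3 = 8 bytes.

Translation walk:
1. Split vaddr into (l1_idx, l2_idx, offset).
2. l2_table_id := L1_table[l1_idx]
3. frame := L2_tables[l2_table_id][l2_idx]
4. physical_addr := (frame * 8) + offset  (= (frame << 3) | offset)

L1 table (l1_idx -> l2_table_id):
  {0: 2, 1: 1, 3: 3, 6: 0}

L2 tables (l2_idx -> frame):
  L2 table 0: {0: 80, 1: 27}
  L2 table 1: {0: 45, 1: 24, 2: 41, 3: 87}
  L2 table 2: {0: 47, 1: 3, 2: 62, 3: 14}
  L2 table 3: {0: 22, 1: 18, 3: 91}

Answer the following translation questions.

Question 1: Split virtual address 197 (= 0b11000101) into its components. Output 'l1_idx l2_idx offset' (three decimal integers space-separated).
vaddr = 197 = 0b11000101
  top 3 bits -> l1_idx = 6
  next 2 bits -> l2_idx = 0
  bottom 3 bits -> offset = 5

Answer: 6 0 5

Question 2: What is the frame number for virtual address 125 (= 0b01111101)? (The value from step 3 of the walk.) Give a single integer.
Answer: 91

Derivation:
vaddr = 125: l1_idx=3, l2_idx=3
L1[3] = 3; L2[3][3] = 91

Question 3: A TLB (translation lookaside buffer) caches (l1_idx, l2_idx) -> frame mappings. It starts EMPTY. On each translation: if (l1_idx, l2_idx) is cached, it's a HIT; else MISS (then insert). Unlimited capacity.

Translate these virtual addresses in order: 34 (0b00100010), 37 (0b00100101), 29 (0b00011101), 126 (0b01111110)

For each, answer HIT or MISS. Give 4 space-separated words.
Answer: MISS HIT MISS MISS

Derivation:
vaddr=34: (1,0) not in TLB -> MISS, insert
vaddr=37: (1,0) in TLB -> HIT
vaddr=29: (0,3) not in TLB -> MISS, insert
vaddr=126: (3,3) not in TLB -> MISS, insert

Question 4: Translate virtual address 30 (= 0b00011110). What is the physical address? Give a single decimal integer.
vaddr = 30 = 0b00011110
Split: l1_idx=0, l2_idx=3, offset=6
L1[0] = 2
L2[2][3] = 14
paddr = 14 * 8 + 6 = 118

Answer: 118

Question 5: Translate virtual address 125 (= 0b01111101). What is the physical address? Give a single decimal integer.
Answer: 733

Derivation:
vaddr = 125 = 0b01111101
Split: l1_idx=3, l2_idx=3, offset=5
L1[3] = 3
L2[3][3] = 91
paddr = 91 * 8 + 5 = 733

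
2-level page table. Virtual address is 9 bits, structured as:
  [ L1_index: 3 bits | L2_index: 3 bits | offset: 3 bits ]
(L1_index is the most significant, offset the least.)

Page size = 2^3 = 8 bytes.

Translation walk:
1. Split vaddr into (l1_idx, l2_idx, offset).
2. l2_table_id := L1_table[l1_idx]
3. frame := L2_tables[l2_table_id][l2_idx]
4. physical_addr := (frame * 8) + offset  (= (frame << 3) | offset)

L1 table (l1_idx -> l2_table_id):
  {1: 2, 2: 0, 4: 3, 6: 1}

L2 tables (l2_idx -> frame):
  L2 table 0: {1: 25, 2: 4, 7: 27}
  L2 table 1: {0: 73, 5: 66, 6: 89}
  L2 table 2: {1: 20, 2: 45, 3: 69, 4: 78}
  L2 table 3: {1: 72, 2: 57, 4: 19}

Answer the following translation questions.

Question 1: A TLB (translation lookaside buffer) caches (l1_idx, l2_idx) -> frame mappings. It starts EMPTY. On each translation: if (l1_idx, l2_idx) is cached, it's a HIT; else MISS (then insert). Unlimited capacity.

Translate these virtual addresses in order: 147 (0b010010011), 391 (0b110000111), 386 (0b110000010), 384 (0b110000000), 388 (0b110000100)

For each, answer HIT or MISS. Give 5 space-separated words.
Answer: MISS MISS HIT HIT HIT

Derivation:
vaddr=147: (2,2) not in TLB -> MISS, insert
vaddr=391: (6,0) not in TLB -> MISS, insert
vaddr=386: (6,0) in TLB -> HIT
vaddr=384: (6,0) in TLB -> HIT
vaddr=388: (6,0) in TLB -> HIT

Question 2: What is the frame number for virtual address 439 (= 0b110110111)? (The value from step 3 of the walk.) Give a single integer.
Answer: 89

Derivation:
vaddr = 439: l1_idx=6, l2_idx=6
L1[6] = 1; L2[1][6] = 89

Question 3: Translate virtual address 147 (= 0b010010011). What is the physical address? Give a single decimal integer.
vaddr = 147 = 0b010010011
Split: l1_idx=2, l2_idx=2, offset=3
L1[2] = 0
L2[0][2] = 4
paddr = 4 * 8 + 3 = 35

Answer: 35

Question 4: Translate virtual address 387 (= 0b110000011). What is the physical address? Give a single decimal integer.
vaddr = 387 = 0b110000011
Split: l1_idx=6, l2_idx=0, offset=3
L1[6] = 1
L2[1][0] = 73
paddr = 73 * 8 + 3 = 587

Answer: 587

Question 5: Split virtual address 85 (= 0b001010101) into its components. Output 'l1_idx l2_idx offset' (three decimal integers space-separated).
Answer: 1 2 5

Derivation:
vaddr = 85 = 0b001010101
  top 3 bits -> l1_idx = 1
  next 3 bits -> l2_idx = 2
  bottom 3 bits -> offset = 5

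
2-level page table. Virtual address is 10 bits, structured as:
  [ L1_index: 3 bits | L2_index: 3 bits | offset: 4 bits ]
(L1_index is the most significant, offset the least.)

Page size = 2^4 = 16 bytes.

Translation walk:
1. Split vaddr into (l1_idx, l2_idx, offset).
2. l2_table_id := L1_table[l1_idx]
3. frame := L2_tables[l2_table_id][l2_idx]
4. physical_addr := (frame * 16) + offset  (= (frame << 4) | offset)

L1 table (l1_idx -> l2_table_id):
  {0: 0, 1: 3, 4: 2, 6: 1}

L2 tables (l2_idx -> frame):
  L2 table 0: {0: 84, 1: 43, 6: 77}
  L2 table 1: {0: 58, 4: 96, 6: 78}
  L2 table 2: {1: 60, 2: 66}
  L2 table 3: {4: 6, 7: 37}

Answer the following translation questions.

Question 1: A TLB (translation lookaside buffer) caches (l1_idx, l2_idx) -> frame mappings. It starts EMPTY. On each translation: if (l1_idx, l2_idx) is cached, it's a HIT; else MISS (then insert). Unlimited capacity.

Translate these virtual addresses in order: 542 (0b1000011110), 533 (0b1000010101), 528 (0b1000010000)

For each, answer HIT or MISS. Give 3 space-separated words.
Answer: MISS HIT HIT

Derivation:
vaddr=542: (4,1) not in TLB -> MISS, insert
vaddr=533: (4,1) in TLB -> HIT
vaddr=528: (4,1) in TLB -> HIT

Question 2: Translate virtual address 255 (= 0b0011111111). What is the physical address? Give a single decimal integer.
vaddr = 255 = 0b0011111111
Split: l1_idx=1, l2_idx=7, offset=15
L1[1] = 3
L2[3][7] = 37
paddr = 37 * 16 + 15 = 607

Answer: 607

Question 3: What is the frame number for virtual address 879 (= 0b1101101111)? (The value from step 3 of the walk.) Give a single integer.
Answer: 78

Derivation:
vaddr = 879: l1_idx=6, l2_idx=6
L1[6] = 1; L2[1][6] = 78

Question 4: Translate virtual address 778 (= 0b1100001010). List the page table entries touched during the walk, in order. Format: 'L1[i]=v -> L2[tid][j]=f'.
Answer: L1[6]=1 -> L2[1][0]=58

Derivation:
vaddr = 778 = 0b1100001010
Split: l1_idx=6, l2_idx=0, offset=10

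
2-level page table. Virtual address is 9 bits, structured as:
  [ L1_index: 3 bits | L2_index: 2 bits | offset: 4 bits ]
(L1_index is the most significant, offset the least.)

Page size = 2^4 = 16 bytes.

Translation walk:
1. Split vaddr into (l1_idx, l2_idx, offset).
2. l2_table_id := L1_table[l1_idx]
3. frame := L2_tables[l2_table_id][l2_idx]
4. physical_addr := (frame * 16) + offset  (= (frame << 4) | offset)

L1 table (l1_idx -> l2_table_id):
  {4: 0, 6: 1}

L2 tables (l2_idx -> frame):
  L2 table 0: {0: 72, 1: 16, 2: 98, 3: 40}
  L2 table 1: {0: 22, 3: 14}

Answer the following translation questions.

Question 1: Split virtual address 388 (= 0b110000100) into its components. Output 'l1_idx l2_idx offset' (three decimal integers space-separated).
vaddr = 388 = 0b110000100
  top 3 bits -> l1_idx = 6
  next 2 bits -> l2_idx = 0
  bottom 4 bits -> offset = 4

Answer: 6 0 4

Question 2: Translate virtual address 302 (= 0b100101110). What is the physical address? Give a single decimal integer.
vaddr = 302 = 0b100101110
Split: l1_idx=4, l2_idx=2, offset=14
L1[4] = 0
L2[0][2] = 98
paddr = 98 * 16 + 14 = 1582

Answer: 1582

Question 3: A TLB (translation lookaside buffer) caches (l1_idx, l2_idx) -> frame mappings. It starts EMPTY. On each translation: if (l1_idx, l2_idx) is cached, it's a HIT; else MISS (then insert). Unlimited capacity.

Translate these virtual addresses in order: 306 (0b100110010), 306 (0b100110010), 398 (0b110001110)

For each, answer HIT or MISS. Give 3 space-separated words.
Answer: MISS HIT MISS

Derivation:
vaddr=306: (4,3) not in TLB -> MISS, insert
vaddr=306: (4,3) in TLB -> HIT
vaddr=398: (6,0) not in TLB -> MISS, insert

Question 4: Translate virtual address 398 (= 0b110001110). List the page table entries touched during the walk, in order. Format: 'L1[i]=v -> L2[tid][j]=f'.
vaddr = 398 = 0b110001110
Split: l1_idx=6, l2_idx=0, offset=14

Answer: L1[6]=1 -> L2[1][0]=22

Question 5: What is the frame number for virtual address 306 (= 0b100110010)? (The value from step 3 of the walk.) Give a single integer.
Answer: 40

Derivation:
vaddr = 306: l1_idx=4, l2_idx=3
L1[4] = 0; L2[0][3] = 40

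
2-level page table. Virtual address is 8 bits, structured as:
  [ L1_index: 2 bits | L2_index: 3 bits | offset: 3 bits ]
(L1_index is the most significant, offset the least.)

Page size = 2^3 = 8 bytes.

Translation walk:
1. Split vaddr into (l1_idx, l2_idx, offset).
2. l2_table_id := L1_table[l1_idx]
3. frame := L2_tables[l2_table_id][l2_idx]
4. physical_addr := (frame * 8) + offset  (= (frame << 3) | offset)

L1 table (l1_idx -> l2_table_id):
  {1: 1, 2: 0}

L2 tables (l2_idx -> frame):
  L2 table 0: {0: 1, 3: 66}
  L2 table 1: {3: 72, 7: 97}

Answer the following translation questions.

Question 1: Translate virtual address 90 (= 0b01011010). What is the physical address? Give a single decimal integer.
vaddr = 90 = 0b01011010
Split: l1_idx=1, l2_idx=3, offset=2
L1[1] = 1
L2[1][3] = 72
paddr = 72 * 8 + 2 = 578

Answer: 578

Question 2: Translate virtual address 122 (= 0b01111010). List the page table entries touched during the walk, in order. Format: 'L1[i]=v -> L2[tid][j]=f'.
Answer: L1[1]=1 -> L2[1][7]=97

Derivation:
vaddr = 122 = 0b01111010
Split: l1_idx=1, l2_idx=7, offset=2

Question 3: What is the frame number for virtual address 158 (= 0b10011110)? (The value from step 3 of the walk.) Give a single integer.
Answer: 66

Derivation:
vaddr = 158: l1_idx=2, l2_idx=3
L1[2] = 0; L2[0][3] = 66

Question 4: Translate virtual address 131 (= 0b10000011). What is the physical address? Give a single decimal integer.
vaddr = 131 = 0b10000011
Split: l1_idx=2, l2_idx=0, offset=3
L1[2] = 0
L2[0][0] = 1
paddr = 1 * 8 + 3 = 11

Answer: 11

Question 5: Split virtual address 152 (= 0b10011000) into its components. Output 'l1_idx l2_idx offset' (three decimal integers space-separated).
Answer: 2 3 0

Derivation:
vaddr = 152 = 0b10011000
  top 2 bits -> l1_idx = 2
  next 3 bits -> l2_idx = 3
  bottom 3 bits -> offset = 0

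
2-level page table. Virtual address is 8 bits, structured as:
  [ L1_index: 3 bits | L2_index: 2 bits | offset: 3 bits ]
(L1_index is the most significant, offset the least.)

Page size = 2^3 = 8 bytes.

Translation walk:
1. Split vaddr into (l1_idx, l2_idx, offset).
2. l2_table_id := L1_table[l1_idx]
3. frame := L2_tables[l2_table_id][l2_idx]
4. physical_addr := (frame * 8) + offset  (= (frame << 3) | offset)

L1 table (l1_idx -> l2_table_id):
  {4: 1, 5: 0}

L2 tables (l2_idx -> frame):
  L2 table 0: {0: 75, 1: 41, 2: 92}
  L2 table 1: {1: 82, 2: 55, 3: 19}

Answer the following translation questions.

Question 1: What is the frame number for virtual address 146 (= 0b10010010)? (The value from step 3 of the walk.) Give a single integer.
vaddr = 146: l1_idx=4, l2_idx=2
L1[4] = 1; L2[1][2] = 55

Answer: 55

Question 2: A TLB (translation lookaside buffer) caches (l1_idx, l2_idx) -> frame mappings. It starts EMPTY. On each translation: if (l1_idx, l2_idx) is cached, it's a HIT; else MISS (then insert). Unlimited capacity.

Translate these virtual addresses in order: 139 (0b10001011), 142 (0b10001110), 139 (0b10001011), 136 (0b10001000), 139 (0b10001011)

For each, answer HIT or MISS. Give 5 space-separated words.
Answer: MISS HIT HIT HIT HIT

Derivation:
vaddr=139: (4,1) not in TLB -> MISS, insert
vaddr=142: (4,1) in TLB -> HIT
vaddr=139: (4,1) in TLB -> HIT
vaddr=136: (4,1) in TLB -> HIT
vaddr=139: (4,1) in TLB -> HIT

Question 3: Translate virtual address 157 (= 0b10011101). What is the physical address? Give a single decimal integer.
vaddr = 157 = 0b10011101
Split: l1_idx=4, l2_idx=3, offset=5
L1[4] = 1
L2[1][3] = 19
paddr = 19 * 8 + 5 = 157

Answer: 157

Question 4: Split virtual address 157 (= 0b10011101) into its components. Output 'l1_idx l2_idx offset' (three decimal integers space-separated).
Answer: 4 3 5

Derivation:
vaddr = 157 = 0b10011101
  top 3 bits -> l1_idx = 4
  next 2 bits -> l2_idx = 3
  bottom 3 bits -> offset = 5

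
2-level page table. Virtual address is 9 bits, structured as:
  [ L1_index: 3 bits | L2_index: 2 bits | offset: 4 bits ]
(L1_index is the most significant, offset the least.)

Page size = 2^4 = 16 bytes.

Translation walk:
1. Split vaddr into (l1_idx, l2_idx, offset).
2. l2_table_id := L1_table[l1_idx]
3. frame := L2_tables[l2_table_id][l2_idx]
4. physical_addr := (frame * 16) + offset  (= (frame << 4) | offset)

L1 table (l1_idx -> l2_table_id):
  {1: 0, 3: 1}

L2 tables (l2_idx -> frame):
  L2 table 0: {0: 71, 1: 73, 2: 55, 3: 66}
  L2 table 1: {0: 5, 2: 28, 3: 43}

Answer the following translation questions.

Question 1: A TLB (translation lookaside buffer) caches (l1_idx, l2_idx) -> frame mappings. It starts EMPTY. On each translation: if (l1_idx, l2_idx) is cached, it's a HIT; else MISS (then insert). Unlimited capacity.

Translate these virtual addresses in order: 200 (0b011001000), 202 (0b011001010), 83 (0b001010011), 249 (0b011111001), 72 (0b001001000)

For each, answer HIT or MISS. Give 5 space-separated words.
Answer: MISS HIT MISS MISS MISS

Derivation:
vaddr=200: (3,0) not in TLB -> MISS, insert
vaddr=202: (3,0) in TLB -> HIT
vaddr=83: (1,1) not in TLB -> MISS, insert
vaddr=249: (3,3) not in TLB -> MISS, insert
vaddr=72: (1,0) not in TLB -> MISS, insert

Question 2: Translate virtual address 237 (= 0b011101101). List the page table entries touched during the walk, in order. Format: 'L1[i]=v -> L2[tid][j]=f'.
vaddr = 237 = 0b011101101
Split: l1_idx=3, l2_idx=2, offset=13

Answer: L1[3]=1 -> L2[1][2]=28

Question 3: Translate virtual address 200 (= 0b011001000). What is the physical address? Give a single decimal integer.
vaddr = 200 = 0b011001000
Split: l1_idx=3, l2_idx=0, offset=8
L1[3] = 1
L2[1][0] = 5
paddr = 5 * 16 + 8 = 88

Answer: 88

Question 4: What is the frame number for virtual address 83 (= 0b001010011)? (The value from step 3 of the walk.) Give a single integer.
vaddr = 83: l1_idx=1, l2_idx=1
L1[1] = 0; L2[0][1] = 73

Answer: 73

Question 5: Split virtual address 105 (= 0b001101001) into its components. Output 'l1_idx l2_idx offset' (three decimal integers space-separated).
Answer: 1 2 9

Derivation:
vaddr = 105 = 0b001101001
  top 3 bits -> l1_idx = 1
  next 2 bits -> l2_idx = 2
  bottom 4 bits -> offset = 9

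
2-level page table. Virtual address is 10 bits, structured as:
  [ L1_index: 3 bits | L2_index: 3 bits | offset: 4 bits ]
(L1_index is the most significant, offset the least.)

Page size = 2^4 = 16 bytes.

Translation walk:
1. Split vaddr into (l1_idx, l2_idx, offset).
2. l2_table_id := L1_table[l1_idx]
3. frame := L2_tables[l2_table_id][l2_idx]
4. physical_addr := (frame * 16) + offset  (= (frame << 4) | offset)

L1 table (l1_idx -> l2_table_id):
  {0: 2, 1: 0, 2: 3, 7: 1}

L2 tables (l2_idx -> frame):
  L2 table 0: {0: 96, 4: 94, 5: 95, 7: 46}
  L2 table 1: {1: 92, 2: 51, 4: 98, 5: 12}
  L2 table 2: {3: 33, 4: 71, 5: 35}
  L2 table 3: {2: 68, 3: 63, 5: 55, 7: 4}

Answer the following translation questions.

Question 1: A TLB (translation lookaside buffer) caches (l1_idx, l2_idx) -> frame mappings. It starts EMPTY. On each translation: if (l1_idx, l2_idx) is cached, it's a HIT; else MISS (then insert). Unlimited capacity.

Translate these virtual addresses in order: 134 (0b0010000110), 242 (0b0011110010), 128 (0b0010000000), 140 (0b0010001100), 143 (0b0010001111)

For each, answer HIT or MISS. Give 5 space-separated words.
vaddr=134: (1,0) not in TLB -> MISS, insert
vaddr=242: (1,7) not in TLB -> MISS, insert
vaddr=128: (1,0) in TLB -> HIT
vaddr=140: (1,0) in TLB -> HIT
vaddr=143: (1,0) in TLB -> HIT

Answer: MISS MISS HIT HIT HIT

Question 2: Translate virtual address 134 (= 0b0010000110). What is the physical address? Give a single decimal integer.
vaddr = 134 = 0b0010000110
Split: l1_idx=1, l2_idx=0, offset=6
L1[1] = 0
L2[0][0] = 96
paddr = 96 * 16 + 6 = 1542

Answer: 1542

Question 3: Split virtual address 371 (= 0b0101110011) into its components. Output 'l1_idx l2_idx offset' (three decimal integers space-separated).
Answer: 2 7 3

Derivation:
vaddr = 371 = 0b0101110011
  top 3 bits -> l1_idx = 2
  next 3 bits -> l2_idx = 7
  bottom 4 bits -> offset = 3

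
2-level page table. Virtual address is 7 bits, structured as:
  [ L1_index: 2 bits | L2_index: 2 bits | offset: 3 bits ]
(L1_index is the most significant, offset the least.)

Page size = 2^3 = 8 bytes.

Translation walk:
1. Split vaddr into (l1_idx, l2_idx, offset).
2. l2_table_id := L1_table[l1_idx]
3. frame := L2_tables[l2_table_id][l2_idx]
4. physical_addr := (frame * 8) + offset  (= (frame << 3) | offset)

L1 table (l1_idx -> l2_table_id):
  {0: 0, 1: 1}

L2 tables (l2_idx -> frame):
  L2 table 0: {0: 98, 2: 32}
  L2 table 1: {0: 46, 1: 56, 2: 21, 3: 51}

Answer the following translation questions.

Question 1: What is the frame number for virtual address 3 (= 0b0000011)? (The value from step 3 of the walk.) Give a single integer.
Answer: 98

Derivation:
vaddr = 3: l1_idx=0, l2_idx=0
L1[0] = 0; L2[0][0] = 98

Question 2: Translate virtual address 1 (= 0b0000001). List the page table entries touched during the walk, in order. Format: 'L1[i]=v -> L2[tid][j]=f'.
Answer: L1[0]=0 -> L2[0][0]=98

Derivation:
vaddr = 1 = 0b0000001
Split: l1_idx=0, l2_idx=0, offset=1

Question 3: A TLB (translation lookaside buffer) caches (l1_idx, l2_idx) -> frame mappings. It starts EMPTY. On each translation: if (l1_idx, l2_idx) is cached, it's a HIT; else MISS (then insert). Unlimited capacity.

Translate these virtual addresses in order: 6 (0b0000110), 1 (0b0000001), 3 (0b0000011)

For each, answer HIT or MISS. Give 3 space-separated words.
Answer: MISS HIT HIT

Derivation:
vaddr=6: (0,0) not in TLB -> MISS, insert
vaddr=1: (0,0) in TLB -> HIT
vaddr=3: (0,0) in TLB -> HIT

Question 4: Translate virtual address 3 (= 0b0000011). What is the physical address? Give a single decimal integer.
Answer: 787

Derivation:
vaddr = 3 = 0b0000011
Split: l1_idx=0, l2_idx=0, offset=3
L1[0] = 0
L2[0][0] = 98
paddr = 98 * 8 + 3 = 787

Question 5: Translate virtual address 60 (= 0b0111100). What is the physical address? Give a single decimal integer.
vaddr = 60 = 0b0111100
Split: l1_idx=1, l2_idx=3, offset=4
L1[1] = 1
L2[1][3] = 51
paddr = 51 * 8 + 4 = 412

Answer: 412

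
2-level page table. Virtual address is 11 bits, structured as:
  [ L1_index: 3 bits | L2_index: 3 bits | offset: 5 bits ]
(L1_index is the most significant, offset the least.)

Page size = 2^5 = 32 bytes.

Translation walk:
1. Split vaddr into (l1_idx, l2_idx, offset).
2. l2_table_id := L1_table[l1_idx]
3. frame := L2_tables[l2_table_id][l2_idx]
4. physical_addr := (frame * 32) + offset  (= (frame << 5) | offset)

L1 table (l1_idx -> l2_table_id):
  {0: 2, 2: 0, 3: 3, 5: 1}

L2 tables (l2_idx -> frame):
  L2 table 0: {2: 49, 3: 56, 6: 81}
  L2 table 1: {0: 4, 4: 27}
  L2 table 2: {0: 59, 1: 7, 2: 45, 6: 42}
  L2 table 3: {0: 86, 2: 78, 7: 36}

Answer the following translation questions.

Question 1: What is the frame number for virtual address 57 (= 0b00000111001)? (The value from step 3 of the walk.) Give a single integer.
Answer: 7

Derivation:
vaddr = 57: l1_idx=0, l2_idx=1
L1[0] = 2; L2[2][1] = 7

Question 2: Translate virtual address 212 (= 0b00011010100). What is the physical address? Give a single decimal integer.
vaddr = 212 = 0b00011010100
Split: l1_idx=0, l2_idx=6, offset=20
L1[0] = 2
L2[2][6] = 42
paddr = 42 * 32 + 20 = 1364

Answer: 1364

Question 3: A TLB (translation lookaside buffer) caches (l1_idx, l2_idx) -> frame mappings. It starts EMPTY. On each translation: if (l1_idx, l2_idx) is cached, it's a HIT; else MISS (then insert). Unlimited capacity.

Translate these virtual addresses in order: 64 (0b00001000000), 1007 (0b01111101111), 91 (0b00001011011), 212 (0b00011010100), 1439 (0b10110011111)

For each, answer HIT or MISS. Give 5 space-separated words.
vaddr=64: (0,2) not in TLB -> MISS, insert
vaddr=1007: (3,7) not in TLB -> MISS, insert
vaddr=91: (0,2) in TLB -> HIT
vaddr=212: (0,6) not in TLB -> MISS, insert
vaddr=1439: (5,4) not in TLB -> MISS, insert

Answer: MISS MISS HIT MISS MISS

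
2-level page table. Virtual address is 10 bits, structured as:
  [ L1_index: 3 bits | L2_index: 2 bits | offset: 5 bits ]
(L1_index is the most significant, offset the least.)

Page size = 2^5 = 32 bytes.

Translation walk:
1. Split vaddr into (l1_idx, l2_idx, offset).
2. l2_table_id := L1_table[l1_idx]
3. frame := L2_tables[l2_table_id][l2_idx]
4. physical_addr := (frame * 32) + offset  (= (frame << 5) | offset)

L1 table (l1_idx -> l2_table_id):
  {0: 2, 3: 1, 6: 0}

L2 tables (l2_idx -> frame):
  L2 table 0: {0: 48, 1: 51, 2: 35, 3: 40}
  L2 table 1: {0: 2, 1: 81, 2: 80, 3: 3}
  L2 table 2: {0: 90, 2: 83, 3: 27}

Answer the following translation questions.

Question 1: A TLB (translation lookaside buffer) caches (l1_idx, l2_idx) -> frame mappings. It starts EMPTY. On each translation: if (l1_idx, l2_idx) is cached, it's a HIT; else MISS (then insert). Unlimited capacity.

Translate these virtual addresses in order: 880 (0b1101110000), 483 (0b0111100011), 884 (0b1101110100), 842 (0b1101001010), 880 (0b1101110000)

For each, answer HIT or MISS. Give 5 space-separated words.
vaddr=880: (6,3) not in TLB -> MISS, insert
vaddr=483: (3,3) not in TLB -> MISS, insert
vaddr=884: (6,3) in TLB -> HIT
vaddr=842: (6,2) not in TLB -> MISS, insert
vaddr=880: (6,3) in TLB -> HIT

Answer: MISS MISS HIT MISS HIT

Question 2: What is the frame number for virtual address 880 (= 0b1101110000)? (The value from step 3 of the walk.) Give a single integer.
vaddr = 880: l1_idx=6, l2_idx=3
L1[6] = 0; L2[0][3] = 40

Answer: 40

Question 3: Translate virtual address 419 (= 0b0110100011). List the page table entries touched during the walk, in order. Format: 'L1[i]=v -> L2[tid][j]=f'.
Answer: L1[3]=1 -> L2[1][1]=81

Derivation:
vaddr = 419 = 0b0110100011
Split: l1_idx=3, l2_idx=1, offset=3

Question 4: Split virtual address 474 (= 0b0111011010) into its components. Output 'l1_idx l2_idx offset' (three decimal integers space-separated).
vaddr = 474 = 0b0111011010
  top 3 bits -> l1_idx = 3
  next 2 bits -> l2_idx = 2
  bottom 5 bits -> offset = 26

Answer: 3 2 26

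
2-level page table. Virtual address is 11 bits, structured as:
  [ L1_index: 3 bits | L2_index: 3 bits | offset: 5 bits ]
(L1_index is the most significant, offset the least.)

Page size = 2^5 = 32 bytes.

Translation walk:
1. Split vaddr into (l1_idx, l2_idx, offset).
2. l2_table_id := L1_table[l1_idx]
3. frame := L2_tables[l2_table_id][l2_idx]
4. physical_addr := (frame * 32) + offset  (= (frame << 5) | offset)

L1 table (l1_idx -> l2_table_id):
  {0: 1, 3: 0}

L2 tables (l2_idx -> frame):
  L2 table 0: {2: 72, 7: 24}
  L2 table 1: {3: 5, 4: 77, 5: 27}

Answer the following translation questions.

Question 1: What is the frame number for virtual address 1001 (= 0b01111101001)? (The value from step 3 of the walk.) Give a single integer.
vaddr = 1001: l1_idx=3, l2_idx=7
L1[3] = 0; L2[0][7] = 24

Answer: 24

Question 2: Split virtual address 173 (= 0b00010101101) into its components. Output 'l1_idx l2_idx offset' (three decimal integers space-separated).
vaddr = 173 = 0b00010101101
  top 3 bits -> l1_idx = 0
  next 3 bits -> l2_idx = 5
  bottom 5 bits -> offset = 13

Answer: 0 5 13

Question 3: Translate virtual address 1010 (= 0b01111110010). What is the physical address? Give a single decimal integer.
Answer: 786

Derivation:
vaddr = 1010 = 0b01111110010
Split: l1_idx=3, l2_idx=7, offset=18
L1[3] = 0
L2[0][7] = 24
paddr = 24 * 32 + 18 = 786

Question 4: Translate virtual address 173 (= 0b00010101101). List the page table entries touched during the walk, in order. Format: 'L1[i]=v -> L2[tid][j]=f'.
Answer: L1[0]=1 -> L2[1][5]=27

Derivation:
vaddr = 173 = 0b00010101101
Split: l1_idx=0, l2_idx=5, offset=13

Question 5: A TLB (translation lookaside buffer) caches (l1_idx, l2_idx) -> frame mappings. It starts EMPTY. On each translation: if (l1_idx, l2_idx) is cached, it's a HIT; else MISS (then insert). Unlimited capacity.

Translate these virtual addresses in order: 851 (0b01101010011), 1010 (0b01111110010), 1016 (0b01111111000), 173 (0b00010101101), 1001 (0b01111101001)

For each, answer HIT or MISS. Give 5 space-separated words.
vaddr=851: (3,2) not in TLB -> MISS, insert
vaddr=1010: (3,7) not in TLB -> MISS, insert
vaddr=1016: (3,7) in TLB -> HIT
vaddr=173: (0,5) not in TLB -> MISS, insert
vaddr=1001: (3,7) in TLB -> HIT

Answer: MISS MISS HIT MISS HIT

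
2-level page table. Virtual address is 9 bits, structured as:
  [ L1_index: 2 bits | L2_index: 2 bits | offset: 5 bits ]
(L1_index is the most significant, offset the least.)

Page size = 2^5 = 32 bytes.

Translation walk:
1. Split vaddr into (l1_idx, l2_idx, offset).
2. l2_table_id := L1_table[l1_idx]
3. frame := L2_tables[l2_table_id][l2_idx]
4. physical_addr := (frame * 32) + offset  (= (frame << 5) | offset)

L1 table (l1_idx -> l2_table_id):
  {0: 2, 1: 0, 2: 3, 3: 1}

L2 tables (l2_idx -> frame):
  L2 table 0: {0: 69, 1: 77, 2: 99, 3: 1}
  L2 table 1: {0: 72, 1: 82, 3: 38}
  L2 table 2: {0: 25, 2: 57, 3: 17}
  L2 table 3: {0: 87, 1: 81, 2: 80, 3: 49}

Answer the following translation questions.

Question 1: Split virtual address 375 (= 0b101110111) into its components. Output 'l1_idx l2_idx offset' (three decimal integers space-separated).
Answer: 2 3 23

Derivation:
vaddr = 375 = 0b101110111
  top 2 bits -> l1_idx = 2
  next 2 bits -> l2_idx = 3
  bottom 5 bits -> offset = 23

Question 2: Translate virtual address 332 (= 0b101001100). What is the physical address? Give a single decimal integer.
vaddr = 332 = 0b101001100
Split: l1_idx=2, l2_idx=2, offset=12
L1[2] = 3
L2[3][2] = 80
paddr = 80 * 32 + 12 = 2572

Answer: 2572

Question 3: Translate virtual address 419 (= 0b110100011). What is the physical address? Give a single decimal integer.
Answer: 2627

Derivation:
vaddr = 419 = 0b110100011
Split: l1_idx=3, l2_idx=1, offset=3
L1[3] = 1
L2[1][1] = 82
paddr = 82 * 32 + 3 = 2627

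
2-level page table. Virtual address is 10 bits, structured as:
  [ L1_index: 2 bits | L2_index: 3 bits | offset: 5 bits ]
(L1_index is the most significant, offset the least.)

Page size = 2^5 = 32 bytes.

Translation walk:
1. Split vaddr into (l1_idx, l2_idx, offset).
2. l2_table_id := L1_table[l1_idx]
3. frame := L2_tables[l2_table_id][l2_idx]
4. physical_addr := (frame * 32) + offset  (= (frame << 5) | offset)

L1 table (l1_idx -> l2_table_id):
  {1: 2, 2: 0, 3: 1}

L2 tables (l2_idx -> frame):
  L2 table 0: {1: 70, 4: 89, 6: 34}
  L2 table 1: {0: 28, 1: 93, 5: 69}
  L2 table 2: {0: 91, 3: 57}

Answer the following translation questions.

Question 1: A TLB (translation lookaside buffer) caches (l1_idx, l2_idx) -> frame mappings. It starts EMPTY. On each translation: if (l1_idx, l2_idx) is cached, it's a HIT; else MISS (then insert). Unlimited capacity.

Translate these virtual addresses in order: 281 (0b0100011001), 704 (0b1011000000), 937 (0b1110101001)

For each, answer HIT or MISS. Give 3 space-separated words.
Answer: MISS MISS MISS

Derivation:
vaddr=281: (1,0) not in TLB -> MISS, insert
vaddr=704: (2,6) not in TLB -> MISS, insert
vaddr=937: (3,5) not in TLB -> MISS, insert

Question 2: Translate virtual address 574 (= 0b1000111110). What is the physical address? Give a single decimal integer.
Answer: 2270

Derivation:
vaddr = 574 = 0b1000111110
Split: l1_idx=2, l2_idx=1, offset=30
L1[2] = 0
L2[0][1] = 70
paddr = 70 * 32 + 30 = 2270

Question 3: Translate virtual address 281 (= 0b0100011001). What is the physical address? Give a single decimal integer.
Answer: 2937

Derivation:
vaddr = 281 = 0b0100011001
Split: l1_idx=1, l2_idx=0, offset=25
L1[1] = 2
L2[2][0] = 91
paddr = 91 * 32 + 25 = 2937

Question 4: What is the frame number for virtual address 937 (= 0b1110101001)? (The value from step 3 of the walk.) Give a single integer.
Answer: 69

Derivation:
vaddr = 937: l1_idx=3, l2_idx=5
L1[3] = 1; L2[1][5] = 69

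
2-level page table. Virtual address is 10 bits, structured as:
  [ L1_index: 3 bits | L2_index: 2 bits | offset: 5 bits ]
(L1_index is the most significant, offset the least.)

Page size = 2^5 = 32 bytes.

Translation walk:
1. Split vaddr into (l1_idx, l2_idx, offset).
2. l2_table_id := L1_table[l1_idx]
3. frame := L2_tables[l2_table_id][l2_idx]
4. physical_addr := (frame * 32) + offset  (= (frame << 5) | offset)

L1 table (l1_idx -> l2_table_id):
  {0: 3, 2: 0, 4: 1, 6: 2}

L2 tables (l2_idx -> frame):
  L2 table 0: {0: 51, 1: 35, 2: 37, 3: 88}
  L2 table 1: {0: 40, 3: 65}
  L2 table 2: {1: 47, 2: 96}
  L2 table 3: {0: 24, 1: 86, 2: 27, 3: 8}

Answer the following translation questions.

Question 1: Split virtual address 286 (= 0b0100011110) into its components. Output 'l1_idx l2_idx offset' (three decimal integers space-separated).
vaddr = 286 = 0b0100011110
  top 3 bits -> l1_idx = 2
  next 2 bits -> l2_idx = 0
  bottom 5 bits -> offset = 30

Answer: 2 0 30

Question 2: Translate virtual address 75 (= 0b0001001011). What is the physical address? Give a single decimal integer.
Answer: 875

Derivation:
vaddr = 75 = 0b0001001011
Split: l1_idx=0, l2_idx=2, offset=11
L1[0] = 3
L2[3][2] = 27
paddr = 27 * 32 + 11 = 875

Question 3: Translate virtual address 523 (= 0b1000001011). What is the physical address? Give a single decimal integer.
vaddr = 523 = 0b1000001011
Split: l1_idx=4, l2_idx=0, offset=11
L1[4] = 1
L2[1][0] = 40
paddr = 40 * 32 + 11 = 1291

Answer: 1291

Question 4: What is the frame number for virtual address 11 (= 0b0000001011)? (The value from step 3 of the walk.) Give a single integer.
vaddr = 11: l1_idx=0, l2_idx=0
L1[0] = 3; L2[3][0] = 24

Answer: 24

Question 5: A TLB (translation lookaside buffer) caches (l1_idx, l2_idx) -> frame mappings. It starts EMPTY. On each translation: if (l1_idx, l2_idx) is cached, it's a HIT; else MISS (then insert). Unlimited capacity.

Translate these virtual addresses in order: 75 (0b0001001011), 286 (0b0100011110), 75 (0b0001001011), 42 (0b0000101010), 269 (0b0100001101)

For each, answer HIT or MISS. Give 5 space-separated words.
Answer: MISS MISS HIT MISS HIT

Derivation:
vaddr=75: (0,2) not in TLB -> MISS, insert
vaddr=286: (2,0) not in TLB -> MISS, insert
vaddr=75: (0,2) in TLB -> HIT
vaddr=42: (0,1) not in TLB -> MISS, insert
vaddr=269: (2,0) in TLB -> HIT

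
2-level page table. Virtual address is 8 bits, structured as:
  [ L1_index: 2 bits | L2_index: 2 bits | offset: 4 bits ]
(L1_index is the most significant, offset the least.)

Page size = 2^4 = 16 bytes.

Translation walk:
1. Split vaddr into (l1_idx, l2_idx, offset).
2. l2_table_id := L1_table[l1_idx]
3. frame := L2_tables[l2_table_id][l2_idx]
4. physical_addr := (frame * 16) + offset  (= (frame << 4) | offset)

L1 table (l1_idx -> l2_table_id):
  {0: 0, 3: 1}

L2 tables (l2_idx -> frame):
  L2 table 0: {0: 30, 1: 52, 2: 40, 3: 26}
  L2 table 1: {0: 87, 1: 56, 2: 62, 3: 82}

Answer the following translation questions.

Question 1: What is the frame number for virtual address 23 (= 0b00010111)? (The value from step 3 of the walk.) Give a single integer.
Answer: 52

Derivation:
vaddr = 23: l1_idx=0, l2_idx=1
L1[0] = 0; L2[0][1] = 52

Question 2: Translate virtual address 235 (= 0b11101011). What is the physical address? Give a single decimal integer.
Answer: 1003

Derivation:
vaddr = 235 = 0b11101011
Split: l1_idx=3, l2_idx=2, offset=11
L1[3] = 1
L2[1][2] = 62
paddr = 62 * 16 + 11 = 1003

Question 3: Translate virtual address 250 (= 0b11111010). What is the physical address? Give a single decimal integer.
Answer: 1322

Derivation:
vaddr = 250 = 0b11111010
Split: l1_idx=3, l2_idx=3, offset=10
L1[3] = 1
L2[1][3] = 82
paddr = 82 * 16 + 10 = 1322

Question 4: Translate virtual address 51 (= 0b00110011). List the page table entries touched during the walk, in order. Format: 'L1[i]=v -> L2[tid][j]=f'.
vaddr = 51 = 0b00110011
Split: l1_idx=0, l2_idx=3, offset=3

Answer: L1[0]=0 -> L2[0][3]=26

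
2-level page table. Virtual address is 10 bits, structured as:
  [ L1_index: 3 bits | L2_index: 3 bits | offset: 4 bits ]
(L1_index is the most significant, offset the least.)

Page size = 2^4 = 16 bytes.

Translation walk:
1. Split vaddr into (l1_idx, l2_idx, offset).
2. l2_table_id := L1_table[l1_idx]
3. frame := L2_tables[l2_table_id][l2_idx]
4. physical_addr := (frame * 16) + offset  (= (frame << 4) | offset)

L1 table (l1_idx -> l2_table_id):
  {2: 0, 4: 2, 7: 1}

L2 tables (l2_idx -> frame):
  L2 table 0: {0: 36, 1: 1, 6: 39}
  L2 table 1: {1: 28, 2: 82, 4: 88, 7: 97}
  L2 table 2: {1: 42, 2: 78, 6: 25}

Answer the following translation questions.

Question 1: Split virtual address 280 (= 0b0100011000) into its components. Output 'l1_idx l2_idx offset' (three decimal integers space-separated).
Answer: 2 1 8

Derivation:
vaddr = 280 = 0b0100011000
  top 3 bits -> l1_idx = 2
  next 3 bits -> l2_idx = 1
  bottom 4 bits -> offset = 8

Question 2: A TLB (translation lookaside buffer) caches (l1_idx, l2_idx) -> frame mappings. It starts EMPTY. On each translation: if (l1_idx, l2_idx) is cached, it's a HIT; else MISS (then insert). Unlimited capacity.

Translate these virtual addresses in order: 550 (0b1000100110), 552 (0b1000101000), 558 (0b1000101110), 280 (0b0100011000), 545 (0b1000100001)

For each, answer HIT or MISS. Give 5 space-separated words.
Answer: MISS HIT HIT MISS HIT

Derivation:
vaddr=550: (4,2) not in TLB -> MISS, insert
vaddr=552: (4,2) in TLB -> HIT
vaddr=558: (4,2) in TLB -> HIT
vaddr=280: (2,1) not in TLB -> MISS, insert
vaddr=545: (4,2) in TLB -> HIT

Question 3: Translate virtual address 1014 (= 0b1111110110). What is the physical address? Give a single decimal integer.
Answer: 1558

Derivation:
vaddr = 1014 = 0b1111110110
Split: l1_idx=7, l2_idx=7, offset=6
L1[7] = 1
L2[1][7] = 97
paddr = 97 * 16 + 6 = 1558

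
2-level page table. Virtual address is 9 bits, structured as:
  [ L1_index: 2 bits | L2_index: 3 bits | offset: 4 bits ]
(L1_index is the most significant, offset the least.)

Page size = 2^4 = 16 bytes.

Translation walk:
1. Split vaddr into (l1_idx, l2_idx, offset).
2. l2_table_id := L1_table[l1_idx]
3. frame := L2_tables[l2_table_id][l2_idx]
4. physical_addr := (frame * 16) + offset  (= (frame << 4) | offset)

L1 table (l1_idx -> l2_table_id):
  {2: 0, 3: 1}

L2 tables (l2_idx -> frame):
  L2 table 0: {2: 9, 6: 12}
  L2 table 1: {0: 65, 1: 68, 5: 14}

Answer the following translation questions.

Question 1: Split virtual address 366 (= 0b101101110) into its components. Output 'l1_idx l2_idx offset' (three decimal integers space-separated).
Answer: 2 6 14

Derivation:
vaddr = 366 = 0b101101110
  top 2 bits -> l1_idx = 2
  next 3 bits -> l2_idx = 6
  bottom 4 bits -> offset = 14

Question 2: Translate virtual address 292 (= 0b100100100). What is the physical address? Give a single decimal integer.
vaddr = 292 = 0b100100100
Split: l1_idx=2, l2_idx=2, offset=4
L1[2] = 0
L2[0][2] = 9
paddr = 9 * 16 + 4 = 148

Answer: 148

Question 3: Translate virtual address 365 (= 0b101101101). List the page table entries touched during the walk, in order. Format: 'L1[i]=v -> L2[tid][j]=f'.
Answer: L1[2]=0 -> L2[0][6]=12

Derivation:
vaddr = 365 = 0b101101101
Split: l1_idx=2, l2_idx=6, offset=13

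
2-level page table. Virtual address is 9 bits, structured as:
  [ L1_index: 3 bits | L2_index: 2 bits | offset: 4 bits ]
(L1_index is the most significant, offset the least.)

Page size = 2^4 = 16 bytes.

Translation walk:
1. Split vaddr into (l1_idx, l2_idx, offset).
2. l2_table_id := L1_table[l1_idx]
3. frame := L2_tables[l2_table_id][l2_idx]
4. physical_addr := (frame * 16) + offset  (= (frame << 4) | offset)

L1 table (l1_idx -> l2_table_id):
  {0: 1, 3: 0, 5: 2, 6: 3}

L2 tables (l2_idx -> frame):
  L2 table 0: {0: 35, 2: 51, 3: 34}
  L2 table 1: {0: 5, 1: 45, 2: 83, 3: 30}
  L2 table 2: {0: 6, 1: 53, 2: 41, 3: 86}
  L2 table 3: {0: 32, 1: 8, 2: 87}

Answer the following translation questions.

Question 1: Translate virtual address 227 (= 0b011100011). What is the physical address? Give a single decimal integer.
Answer: 819

Derivation:
vaddr = 227 = 0b011100011
Split: l1_idx=3, l2_idx=2, offset=3
L1[3] = 0
L2[0][2] = 51
paddr = 51 * 16 + 3 = 819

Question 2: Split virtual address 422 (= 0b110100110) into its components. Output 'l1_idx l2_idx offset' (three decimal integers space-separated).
Answer: 6 2 6

Derivation:
vaddr = 422 = 0b110100110
  top 3 bits -> l1_idx = 6
  next 2 bits -> l2_idx = 2
  bottom 4 bits -> offset = 6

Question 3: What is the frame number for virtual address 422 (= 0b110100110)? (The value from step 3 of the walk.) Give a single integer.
vaddr = 422: l1_idx=6, l2_idx=2
L1[6] = 3; L2[3][2] = 87

Answer: 87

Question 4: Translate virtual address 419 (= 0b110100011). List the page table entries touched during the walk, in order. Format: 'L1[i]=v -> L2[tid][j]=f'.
Answer: L1[6]=3 -> L2[3][2]=87

Derivation:
vaddr = 419 = 0b110100011
Split: l1_idx=6, l2_idx=2, offset=3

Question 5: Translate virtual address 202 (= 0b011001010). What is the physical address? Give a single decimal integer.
Answer: 570

Derivation:
vaddr = 202 = 0b011001010
Split: l1_idx=3, l2_idx=0, offset=10
L1[3] = 0
L2[0][0] = 35
paddr = 35 * 16 + 10 = 570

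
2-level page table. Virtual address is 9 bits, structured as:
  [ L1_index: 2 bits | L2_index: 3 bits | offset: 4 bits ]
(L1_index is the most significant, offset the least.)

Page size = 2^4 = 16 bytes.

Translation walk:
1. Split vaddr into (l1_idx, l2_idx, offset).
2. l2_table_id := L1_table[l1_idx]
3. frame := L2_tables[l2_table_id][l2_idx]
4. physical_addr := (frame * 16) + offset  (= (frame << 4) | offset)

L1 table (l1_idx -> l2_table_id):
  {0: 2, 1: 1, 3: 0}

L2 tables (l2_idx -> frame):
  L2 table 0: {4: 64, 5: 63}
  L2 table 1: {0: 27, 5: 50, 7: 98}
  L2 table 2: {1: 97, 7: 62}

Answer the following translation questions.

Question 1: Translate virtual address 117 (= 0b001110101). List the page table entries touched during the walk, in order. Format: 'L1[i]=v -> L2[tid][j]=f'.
vaddr = 117 = 0b001110101
Split: l1_idx=0, l2_idx=7, offset=5

Answer: L1[0]=2 -> L2[2][7]=62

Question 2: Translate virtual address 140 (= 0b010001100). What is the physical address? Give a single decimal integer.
vaddr = 140 = 0b010001100
Split: l1_idx=1, l2_idx=0, offset=12
L1[1] = 1
L2[1][0] = 27
paddr = 27 * 16 + 12 = 444

Answer: 444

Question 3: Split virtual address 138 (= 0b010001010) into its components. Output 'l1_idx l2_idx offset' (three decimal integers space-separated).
Answer: 1 0 10

Derivation:
vaddr = 138 = 0b010001010
  top 2 bits -> l1_idx = 1
  next 3 bits -> l2_idx = 0
  bottom 4 bits -> offset = 10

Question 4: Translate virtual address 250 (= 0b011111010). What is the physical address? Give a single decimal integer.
Answer: 1578

Derivation:
vaddr = 250 = 0b011111010
Split: l1_idx=1, l2_idx=7, offset=10
L1[1] = 1
L2[1][7] = 98
paddr = 98 * 16 + 10 = 1578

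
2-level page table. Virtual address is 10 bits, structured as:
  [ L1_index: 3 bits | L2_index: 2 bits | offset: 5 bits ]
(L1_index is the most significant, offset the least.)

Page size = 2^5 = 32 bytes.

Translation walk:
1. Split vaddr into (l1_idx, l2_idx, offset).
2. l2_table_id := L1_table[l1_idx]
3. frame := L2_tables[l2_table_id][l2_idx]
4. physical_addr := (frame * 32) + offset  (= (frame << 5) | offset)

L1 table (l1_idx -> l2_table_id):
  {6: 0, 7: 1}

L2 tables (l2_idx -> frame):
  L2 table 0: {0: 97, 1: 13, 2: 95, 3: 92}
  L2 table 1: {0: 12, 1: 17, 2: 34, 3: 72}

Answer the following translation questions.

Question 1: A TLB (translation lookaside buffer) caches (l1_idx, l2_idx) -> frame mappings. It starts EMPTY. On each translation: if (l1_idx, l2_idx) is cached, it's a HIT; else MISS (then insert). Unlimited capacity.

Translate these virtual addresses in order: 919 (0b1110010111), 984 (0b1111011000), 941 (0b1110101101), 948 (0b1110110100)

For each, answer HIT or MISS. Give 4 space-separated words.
vaddr=919: (7,0) not in TLB -> MISS, insert
vaddr=984: (7,2) not in TLB -> MISS, insert
vaddr=941: (7,1) not in TLB -> MISS, insert
vaddr=948: (7,1) in TLB -> HIT

Answer: MISS MISS MISS HIT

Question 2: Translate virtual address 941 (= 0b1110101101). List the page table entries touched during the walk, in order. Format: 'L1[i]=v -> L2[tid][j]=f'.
Answer: L1[7]=1 -> L2[1][1]=17

Derivation:
vaddr = 941 = 0b1110101101
Split: l1_idx=7, l2_idx=1, offset=13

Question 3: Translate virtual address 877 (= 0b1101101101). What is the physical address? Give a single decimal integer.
Answer: 2957

Derivation:
vaddr = 877 = 0b1101101101
Split: l1_idx=6, l2_idx=3, offset=13
L1[6] = 0
L2[0][3] = 92
paddr = 92 * 32 + 13 = 2957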